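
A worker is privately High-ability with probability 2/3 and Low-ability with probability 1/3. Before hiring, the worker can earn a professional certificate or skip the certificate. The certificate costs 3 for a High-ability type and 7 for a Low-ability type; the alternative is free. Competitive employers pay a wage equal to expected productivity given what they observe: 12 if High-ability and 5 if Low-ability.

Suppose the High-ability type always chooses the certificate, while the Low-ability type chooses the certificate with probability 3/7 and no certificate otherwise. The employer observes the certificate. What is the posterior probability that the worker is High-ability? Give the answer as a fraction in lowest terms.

14/17

P(the certificate) = (2/3)·1 + (1/3)·(3/7) = 17/21.
By Bayes' rule, P(High-ability | the certificate) = (2/3) / (17/21) = 14/17.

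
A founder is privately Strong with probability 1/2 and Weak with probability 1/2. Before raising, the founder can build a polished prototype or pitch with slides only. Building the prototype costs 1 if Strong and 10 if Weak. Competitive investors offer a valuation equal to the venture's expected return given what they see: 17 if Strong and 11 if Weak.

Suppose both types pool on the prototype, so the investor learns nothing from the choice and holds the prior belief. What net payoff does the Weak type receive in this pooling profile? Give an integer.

Pooled valuation = 1/2·17 + 1/2·11 = 14.
Weak pays cost 10 for the prototype, so net payoff = 14 − 10 = 4.

4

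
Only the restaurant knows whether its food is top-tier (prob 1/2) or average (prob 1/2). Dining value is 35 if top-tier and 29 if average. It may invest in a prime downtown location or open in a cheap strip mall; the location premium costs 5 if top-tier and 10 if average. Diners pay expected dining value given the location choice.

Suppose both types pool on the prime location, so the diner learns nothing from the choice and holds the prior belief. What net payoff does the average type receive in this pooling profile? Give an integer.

22

Pooled price premium = 1/2·35 + 1/2·29 = 32.
average pays cost 10 for the prime location, so net payoff = 32 − 10 = 22.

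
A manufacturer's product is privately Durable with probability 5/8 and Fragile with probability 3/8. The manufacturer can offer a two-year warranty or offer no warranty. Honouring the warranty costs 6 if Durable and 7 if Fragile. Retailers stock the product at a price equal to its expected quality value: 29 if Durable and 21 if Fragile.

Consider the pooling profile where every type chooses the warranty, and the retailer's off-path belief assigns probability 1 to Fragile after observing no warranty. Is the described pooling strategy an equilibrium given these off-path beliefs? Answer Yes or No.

On path, the retailer holds the prior and pays 5/8·29 + 3/8·21 = 26. Off path (no warranty), believing Fragile, it pays 21.
Durable: the warranty nets 26 − 6 = 20; no warranty nets 21. Durable would deviate.
Fragile: the warranty nets 26 − 7 = 19; no warranty nets 21. Fragile would deviate.
A type deviates, so pooling fails.

No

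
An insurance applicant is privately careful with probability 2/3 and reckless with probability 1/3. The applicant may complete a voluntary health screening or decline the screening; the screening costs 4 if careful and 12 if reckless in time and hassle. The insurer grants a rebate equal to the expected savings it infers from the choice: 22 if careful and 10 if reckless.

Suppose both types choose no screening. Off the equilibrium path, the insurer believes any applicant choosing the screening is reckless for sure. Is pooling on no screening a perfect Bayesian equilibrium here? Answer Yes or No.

On path, the insurer holds the prior and pays 2/3·22 + 1/3·10 = 18. Off path (the screening), believing reckless, it pays 10.
careful: no screening nets 18; the screening nets 10 − 4 = 6. careful stays.
reckless: no screening nets 18; the screening nets 10 − 12 = -2. reckless stays.
No type deviates, so pooling is sustained.

Yes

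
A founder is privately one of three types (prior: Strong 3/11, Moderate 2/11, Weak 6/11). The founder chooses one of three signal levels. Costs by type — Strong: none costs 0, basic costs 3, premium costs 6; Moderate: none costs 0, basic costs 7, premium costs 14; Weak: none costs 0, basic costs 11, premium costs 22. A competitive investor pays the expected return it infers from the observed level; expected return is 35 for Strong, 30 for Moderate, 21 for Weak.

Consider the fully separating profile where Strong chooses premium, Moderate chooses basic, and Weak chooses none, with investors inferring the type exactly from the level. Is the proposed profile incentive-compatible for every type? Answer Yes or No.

Separating valuations: premium → 35, basic → 30, none → 21.
Strong (assigned premium): none: 21 − 0 = 21; basic: 30 − 3 = 27; premium: 35 − 6 = 29. Strong stays.
Moderate (assigned basic): none: 21 − 0 = 21; basic: 30 − 7 = 23; premium: 35 − 14 = 21. Moderate stays.
Weak (assigned none): none: 21 − 0 = 21; basic: 30 − 11 = 19; premium: 35 − 22 = 13. Weak stays.
Every type prefers its assigned level; separation holds.

Yes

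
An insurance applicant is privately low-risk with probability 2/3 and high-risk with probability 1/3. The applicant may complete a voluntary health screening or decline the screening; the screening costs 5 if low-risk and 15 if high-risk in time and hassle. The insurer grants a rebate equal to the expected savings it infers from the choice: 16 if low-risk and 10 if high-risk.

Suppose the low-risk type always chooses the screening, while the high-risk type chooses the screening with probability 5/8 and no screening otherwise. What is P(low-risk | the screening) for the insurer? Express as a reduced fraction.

P(the screening) = (2/3)·1 + (1/3)·(5/8) = 7/8.
By Bayes' rule, P(low-risk | the screening) = (2/3) / (7/8) = 16/21.

16/21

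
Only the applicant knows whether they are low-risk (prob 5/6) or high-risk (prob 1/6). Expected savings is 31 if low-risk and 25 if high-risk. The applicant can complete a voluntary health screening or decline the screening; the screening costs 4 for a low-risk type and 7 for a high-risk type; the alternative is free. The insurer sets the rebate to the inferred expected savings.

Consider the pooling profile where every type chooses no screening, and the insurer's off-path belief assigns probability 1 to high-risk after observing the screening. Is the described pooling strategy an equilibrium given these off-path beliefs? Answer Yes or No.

Yes

On path, the insurer holds the prior and pays 5/6·31 + 1/6·25 = 30. Off path (the screening), believing high-risk, it pays 25.
low-risk: no screening nets 30; the screening nets 25 − 4 = 21. low-risk stays.
high-risk: no screening nets 30; the screening nets 25 − 7 = 18. high-risk stays.
No type deviates, so pooling is sustained.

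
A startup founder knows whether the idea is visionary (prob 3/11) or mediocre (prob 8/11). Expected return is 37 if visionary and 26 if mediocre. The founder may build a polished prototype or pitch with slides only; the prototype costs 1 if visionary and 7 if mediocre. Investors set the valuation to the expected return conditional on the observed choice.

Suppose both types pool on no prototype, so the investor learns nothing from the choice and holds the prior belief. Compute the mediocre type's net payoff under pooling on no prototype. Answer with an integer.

29

Pooled valuation = 3/11·37 + 8/11·26 = 29.
mediocre pays no cost for no prototype, so net payoff = 29.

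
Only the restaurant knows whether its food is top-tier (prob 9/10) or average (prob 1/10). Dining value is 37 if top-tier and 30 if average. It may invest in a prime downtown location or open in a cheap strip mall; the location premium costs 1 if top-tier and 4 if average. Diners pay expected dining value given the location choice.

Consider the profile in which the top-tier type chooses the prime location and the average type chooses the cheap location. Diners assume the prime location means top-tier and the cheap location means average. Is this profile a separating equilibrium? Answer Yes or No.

No

Under these beliefs, the prime location earns price premium 37 and the cheap location earns price premium 30.
top-tier: the prime location nets 37 − 1 = 36; the cheap location nets 30. top-tier prefers the prime location.
average: the prime location nets 37 − 4 = 33; the cheap location nets 30. average would deviate to the prime location.
average has a profitable deviation, so the profile is not an equilibrium.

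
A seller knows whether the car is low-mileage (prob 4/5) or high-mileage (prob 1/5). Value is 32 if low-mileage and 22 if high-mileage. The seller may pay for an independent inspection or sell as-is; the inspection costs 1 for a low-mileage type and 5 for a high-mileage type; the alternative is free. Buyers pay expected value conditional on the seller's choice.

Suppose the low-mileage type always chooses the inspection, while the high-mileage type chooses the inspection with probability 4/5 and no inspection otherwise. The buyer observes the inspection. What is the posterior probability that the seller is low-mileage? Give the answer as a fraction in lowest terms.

P(the inspection) = (4/5)·1 + (1/5)·(4/5) = 24/25.
By Bayes' rule, P(low-mileage | the inspection) = (4/5) / (24/25) = 5/6.

5/6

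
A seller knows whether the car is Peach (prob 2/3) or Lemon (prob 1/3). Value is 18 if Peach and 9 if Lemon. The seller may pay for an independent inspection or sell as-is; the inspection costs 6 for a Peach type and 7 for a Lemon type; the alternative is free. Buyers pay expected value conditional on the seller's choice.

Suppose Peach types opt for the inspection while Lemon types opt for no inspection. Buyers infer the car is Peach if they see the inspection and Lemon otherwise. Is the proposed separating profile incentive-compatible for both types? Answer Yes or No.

Under these beliefs, the inspection earns price 18 and no inspection earns price 9.
Peach: the inspection nets 18 − 6 = 12; no inspection nets 9. Peach prefers the inspection.
Lemon: the inspection nets 18 − 7 = 11; no inspection nets 9. Lemon would deviate to the inspection.
Lemon has a profitable deviation, so the profile is not an equilibrium.

No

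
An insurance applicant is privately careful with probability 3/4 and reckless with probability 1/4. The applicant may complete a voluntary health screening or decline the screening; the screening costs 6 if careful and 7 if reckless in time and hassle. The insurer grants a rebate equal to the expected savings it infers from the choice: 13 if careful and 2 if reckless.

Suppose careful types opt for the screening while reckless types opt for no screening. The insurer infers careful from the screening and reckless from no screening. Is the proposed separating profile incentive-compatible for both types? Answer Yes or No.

No

Under these beliefs, the screening earns rebate 13 and no screening earns rebate 2.
careful: the screening nets 13 − 6 = 7; no screening nets 2. careful prefers the screening.
reckless: the screening nets 13 − 7 = 6; no screening nets 2. reckless would deviate to the screening.
reckless has a profitable deviation, so the profile is not an equilibrium.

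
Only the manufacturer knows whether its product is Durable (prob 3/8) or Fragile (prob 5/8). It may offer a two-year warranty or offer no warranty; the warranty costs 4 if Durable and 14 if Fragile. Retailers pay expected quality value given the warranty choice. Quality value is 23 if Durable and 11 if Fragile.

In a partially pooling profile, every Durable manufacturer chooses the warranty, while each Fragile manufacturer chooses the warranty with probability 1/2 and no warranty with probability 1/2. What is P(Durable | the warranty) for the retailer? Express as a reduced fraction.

P(the warranty) = (3/8)·1 + (5/8)·(1/2) = 11/16.
By Bayes' rule, P(Durable | the warranty) = (3/8) / (11/16) = 6/11.

6/11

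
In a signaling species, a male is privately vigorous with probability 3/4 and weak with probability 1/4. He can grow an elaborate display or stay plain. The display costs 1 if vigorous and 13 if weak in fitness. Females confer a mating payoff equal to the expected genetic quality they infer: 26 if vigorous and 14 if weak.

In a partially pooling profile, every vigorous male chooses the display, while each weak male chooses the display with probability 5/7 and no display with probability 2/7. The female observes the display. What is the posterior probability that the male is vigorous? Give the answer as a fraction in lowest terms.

P(the display) = (3/4)·1 + (1/4)·(5/7) = 13/14.
By Bayes' rule, P(vigorous | the display) = (3/4) / (13/14) = 21/26.

21/26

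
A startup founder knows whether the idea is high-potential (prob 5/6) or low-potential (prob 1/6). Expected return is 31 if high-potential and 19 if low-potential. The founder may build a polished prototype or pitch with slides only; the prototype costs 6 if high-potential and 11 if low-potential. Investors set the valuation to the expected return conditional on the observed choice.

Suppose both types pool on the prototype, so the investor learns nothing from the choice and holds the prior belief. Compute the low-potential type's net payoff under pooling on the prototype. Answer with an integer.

Pooled valuation = 5/6·31 + 1/6·19 = 29.
low-potential pays cost 11 for the prototype, so net payoff = 29 − 11 = 18.

18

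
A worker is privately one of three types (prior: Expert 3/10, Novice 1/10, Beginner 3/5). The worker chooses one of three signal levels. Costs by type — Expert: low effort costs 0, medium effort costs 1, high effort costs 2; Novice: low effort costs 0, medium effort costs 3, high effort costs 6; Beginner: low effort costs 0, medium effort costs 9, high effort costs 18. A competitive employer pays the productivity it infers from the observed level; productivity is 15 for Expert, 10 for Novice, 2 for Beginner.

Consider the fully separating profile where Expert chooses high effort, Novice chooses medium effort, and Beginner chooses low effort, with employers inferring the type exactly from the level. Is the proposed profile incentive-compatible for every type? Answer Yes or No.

Separating wages: high effort → 15, medium effort → 10, low effort → 2.
Expert (assigned high effort): low effort: 2 − 0 = 2; medium effort: 10 − 1 = 9; high effort: 15 − 2 = 13. Expert stays.
Novice (assigned medium effort): low effort: 2 − 0 = 2; medium effort: 10 − 3 = 7; high effort: 15 − 6 = 9. Novice prefers high effort.
Beginner (assigned low effort): low effort: 2 − 0 = 2; medium effort: 10 − 9 = 1; high effort: 15 − 18 = -3. Beginner stays.
At least one type deviates; the separating profile fails.

No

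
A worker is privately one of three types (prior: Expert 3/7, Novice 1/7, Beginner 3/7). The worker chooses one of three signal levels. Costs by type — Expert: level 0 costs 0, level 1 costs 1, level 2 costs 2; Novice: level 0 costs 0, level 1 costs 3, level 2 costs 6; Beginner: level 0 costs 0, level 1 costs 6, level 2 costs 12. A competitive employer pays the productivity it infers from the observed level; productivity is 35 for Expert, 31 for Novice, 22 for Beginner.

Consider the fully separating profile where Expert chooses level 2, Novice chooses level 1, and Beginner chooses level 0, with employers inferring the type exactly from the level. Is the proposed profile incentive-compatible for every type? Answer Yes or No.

Separating wages: level 2 → 35, level 1 → 31, level 0 → 22.
Expert (assigned level 2): level 0: 22 − 0 = 22; level 1: 31 − 1 = 30; level 2: 35 − 2 = 33. Expert stays.
Novice (assigned level 1): level 0: 22 − 0 = 22; level 1: 31 − 3 = 28; level 2: 35 − 6 = 29. Novice prefers level 2.
Beginner (assigned level 0): level 0: 22 − 0 = 22; level 1: 31 − 6 = 25; level 2: 35 − 12 = 23. Beginner prefers level 1.
At least one type deviates; the separating profile fails.

No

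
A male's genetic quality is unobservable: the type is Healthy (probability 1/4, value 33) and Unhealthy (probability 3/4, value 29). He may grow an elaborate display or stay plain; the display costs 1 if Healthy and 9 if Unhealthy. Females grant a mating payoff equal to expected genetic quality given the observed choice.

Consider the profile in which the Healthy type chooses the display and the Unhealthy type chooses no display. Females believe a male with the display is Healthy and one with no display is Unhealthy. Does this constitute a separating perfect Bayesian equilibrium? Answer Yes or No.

Yes

Under these beliefs, the display earns mating payoff 33 and no display earns mating payoff 29.
Healthy: the display nets 33 − 1 = 32; no display nets 29. Healthy prefers the display.
Unhealthy: the display nets 33 − 9 = 24; no display nets 29. Unhealthy prefers no display.
Neither type deviates, so the separating profile is an equilibrium.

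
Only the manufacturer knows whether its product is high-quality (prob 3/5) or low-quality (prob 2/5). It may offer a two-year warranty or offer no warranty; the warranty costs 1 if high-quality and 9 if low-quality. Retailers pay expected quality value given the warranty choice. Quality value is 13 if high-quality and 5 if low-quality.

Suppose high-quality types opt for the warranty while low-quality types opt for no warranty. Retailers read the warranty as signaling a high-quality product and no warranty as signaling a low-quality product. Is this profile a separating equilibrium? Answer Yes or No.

Under these beliefs, the warranty earns price 13 and no warranty earns price 5.
high-quality: the warranty nets 13 − 1 = 12; no warranty nets 5. high-quality prefers the warranty.
low-quality: the warranty nets 13 − 9 = 4; no warranty nets 5. low-quality prefers no warranty.
Neither type deviates, so the separating profile is an equilibrium.

Yes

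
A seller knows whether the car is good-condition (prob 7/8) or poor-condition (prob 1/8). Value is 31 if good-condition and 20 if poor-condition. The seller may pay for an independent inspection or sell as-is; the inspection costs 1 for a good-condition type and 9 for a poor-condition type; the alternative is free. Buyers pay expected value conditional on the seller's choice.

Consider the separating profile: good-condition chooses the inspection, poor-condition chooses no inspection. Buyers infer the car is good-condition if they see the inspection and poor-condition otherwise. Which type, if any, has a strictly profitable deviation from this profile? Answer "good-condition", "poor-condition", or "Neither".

poor-condition

The inspection pays 31; no inspection pays 20.
good-condition: assigned the inspection, nets 31 − 1 = 30; deviating to no inspection nets 20.
poor-condition: assigned no inspection, nets 20; deviating to the inspection nets 31 − 9 = 22.
The poor-condition type gains 2 by deviating.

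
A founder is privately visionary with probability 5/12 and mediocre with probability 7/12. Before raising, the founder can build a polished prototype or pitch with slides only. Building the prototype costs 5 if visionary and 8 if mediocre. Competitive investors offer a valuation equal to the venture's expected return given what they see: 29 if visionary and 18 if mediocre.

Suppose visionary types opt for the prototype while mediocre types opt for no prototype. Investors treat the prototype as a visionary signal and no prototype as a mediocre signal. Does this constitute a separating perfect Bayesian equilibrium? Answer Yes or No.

Under these beliefs, the prototype earns valuation 29 and no prototype earns valuation 18.
visionary: the prototype nets 29 − 5 = 24; no prototype nets 18. visionary prefers the prototype.
mediocre: the prototype nets 29 − 8 = 21; no prototype nets 18. mediocre would deviate to the prototype.
mediocre has a profitable deviation, so the profile is not an equilibrium.

No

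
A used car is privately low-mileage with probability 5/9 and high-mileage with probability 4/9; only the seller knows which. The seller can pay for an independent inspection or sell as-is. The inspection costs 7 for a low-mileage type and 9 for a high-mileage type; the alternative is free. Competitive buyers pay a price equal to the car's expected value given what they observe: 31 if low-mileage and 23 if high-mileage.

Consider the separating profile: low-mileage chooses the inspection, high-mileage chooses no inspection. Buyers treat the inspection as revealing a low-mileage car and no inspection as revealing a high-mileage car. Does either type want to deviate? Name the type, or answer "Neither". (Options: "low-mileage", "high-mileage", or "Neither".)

The inspection pays 31; no inspection pays 23.
low-mileage: assigned the inspection, nets 31 − 7 = 24; deviating to no inspection nets 23.
high-mileage: assigned no inspection, nets 23; deviating to the inspection nets 31 − 9 = 22.
Both types strictly prefer their assigned action; no profitable deviation.

Neither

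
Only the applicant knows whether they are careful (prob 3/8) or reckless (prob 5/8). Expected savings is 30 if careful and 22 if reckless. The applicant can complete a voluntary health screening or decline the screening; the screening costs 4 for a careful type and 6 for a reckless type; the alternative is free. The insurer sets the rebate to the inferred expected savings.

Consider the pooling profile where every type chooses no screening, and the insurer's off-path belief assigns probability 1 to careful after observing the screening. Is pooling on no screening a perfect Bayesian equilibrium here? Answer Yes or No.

No

On path, the insurer holds the prior and pays 3/8·30 + 5/8·22 = 25. Off path (the screening), believing careful, it pays 30.
careful: no screening nets 25; the screening nets 30 − 4 = 26. careful would deviate.
reckless: no screening nets 25; the screening nets 30 − 6 = 24. reckless stays.
A type deviates, so pooling fails.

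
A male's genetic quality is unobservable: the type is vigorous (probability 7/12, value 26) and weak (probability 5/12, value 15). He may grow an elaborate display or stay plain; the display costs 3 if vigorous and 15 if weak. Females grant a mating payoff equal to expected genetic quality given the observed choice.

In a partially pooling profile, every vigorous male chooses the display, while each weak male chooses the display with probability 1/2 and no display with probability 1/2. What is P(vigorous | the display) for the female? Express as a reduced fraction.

14/19

P(the display) = (7/12)·1 + (5/12)·(1/2) = 19/24.
By Bayes' rule, P(vigorous | the display) = (7/12) / (19/24) = 14/19.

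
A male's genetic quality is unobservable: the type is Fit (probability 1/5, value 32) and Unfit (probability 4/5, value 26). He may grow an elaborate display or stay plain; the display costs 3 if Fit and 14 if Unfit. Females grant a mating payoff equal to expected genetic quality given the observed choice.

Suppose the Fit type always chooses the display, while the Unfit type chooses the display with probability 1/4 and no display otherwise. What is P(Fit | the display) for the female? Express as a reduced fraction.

P(the display) = (1/5)·1 + (4/5)·(1/4) = 2/5.
By Bayes' rule, P(Fit | the display) = (1/5) / (2/5) = 1/2.

1/2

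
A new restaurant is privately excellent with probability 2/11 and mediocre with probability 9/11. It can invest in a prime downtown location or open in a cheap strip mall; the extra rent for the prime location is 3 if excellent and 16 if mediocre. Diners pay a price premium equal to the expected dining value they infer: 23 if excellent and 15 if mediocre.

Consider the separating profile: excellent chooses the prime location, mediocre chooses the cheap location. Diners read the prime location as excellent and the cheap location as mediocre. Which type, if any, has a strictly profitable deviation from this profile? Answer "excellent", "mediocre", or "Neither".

Neither

The prime location pays 23; the cheap location pays 15.
excellent: assigned the prime location, nets 23 − 3 = 20; deviating to the cheap location nets 15.
mediocre: assigned the cheap location, nets 15; deviating to the prime location nets 23 − 16 = 7.
Both types strictly prefer their assigned action; no profitable deviation.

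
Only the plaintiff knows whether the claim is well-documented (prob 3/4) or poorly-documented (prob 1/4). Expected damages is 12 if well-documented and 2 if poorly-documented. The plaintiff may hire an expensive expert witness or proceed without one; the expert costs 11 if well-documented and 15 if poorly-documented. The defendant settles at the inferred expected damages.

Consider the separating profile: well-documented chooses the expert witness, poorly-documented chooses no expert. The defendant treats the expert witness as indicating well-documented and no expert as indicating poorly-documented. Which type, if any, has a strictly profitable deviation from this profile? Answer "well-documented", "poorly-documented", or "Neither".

well-documented

The expert witness pays 12; no expert pays 2.
well-documented: assigned the expert witness, nets 12 − 11 = 1; deviating to no expert nets 2.
poorly-documented: assigned no expert, nets 2; deviating to the expert witness nets 12 − 15 = -3.
The well-documented type gains 1 by deviating.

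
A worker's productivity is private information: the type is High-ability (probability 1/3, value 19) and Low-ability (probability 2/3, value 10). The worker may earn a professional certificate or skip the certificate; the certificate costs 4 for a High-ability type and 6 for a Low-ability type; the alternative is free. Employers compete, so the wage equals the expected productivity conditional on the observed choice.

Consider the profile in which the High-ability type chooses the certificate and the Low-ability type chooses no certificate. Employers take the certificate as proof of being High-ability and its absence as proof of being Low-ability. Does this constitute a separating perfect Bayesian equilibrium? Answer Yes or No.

Under these beliefs, the certificate earns wage 19 and no certificate earns wage 10.
High-ability: the certificate nets 19 − 4 = 15; no certificate nets 10. High-ability prefers the certificate.
Low-ability: the certificate nets 19 − 6 = 13; no certificate nets 10. Low-ability would deviate to the certificate.
Low-ability has a profitable deviation, so the profile is not an equilibrium.

No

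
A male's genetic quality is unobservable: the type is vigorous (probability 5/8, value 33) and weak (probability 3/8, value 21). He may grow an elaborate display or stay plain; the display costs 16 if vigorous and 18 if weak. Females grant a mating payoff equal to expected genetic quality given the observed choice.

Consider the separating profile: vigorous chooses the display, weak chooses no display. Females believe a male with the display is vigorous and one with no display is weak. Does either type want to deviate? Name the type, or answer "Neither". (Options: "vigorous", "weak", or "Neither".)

vigorous

The display pays 33; no display pays 21.
vigorous: assigned the display, nets 33 − 16 = 17; deviating to no display nets 21.
weak: assigned no display, nets 21; deviating to the display nets 33 − 18 = 15.
The vigorous type gains 4 by deviating.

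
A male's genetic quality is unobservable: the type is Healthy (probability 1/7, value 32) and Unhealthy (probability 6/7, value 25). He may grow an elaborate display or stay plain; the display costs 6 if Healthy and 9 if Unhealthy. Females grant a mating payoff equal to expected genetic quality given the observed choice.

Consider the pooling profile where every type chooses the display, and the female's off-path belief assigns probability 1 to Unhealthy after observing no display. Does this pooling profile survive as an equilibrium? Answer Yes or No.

No

On path, the female holds the prior and pays 1/7·32 + 6/7·25 = 26. Off path (no display), believing Unhealthy, it pays 25.
Healthy: the display nets 26 − 6 = 20; no display nets 25. Healthy would deviate.
Unhealthy: the display nets 26 − 9 = 17; no display nets 25. Unhealthy would deviate.
A type deviates, so pooling fails.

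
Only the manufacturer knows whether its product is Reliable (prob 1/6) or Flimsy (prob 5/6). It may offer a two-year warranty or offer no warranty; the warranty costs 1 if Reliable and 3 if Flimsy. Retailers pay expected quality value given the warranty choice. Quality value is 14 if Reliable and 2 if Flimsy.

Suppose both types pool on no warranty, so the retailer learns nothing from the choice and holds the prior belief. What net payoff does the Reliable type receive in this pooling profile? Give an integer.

4

Pooled price = 1/6·14 + 5/6·2 = 4.
Reliable pays no cost for no warranty, so net payoff = 4.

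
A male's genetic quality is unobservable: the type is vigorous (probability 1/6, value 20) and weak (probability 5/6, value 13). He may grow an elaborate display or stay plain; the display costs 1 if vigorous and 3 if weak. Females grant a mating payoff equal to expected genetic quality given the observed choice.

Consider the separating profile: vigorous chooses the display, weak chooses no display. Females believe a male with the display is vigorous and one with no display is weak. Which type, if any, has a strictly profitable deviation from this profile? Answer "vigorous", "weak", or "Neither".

The display pays 20; no display pays 13.
vigorous: assigned the display, nets 20 − 1 = 19; deviating to no display nets 13.
weak: assigned no display, nets 13; deviating to the display nets 20 − 3 = 17.
The weak type gains 4 by deviating.

weak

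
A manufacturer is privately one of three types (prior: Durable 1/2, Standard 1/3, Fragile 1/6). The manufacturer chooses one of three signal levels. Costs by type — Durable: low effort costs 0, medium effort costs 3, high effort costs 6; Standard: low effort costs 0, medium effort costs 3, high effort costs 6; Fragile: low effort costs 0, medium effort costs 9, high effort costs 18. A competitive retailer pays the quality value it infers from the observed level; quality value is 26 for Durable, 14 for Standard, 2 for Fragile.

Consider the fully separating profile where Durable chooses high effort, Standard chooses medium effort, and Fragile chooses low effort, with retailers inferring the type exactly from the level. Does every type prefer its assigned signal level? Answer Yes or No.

No

Separating prices: high effort → 26, medium effort → 14, low effort → 2.
Durable (assigned high effort): low effort: 2 − 0 = 2; medium effort: 14 − 3 = 11; high effort: 26 − 6 = 20. Durable stays.
Standard (assigned medium effort): low effort: 2 − 0 = 2; medium effort: 14 − 3 = 11; high effort: 26 − 6 = 20. Standard prefers high effort.
Fragile (assigned low effort): low effort: 2 − 0 = 2; medium effort: 14 − 9 = 5; high effort: 26 − 18 = 8. Fragile prefers high effort.
At least one type deviates; the separating profile fails.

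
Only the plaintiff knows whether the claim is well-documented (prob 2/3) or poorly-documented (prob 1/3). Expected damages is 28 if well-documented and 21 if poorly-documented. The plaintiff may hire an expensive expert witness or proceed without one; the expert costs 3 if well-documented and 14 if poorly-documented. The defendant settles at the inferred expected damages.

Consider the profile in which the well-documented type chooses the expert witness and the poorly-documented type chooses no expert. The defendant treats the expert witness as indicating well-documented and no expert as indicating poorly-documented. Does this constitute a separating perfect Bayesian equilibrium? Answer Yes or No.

Yes

Under these beliefs, the expert witness earns settlement 28 and no expert earns settlement 21.
well-documented: the expert witness nets 28 − 3 = 25; no expert nets 21. well-documented prefers the expert witness.
poorly-documented: the expert witness nets 28 − 14 = 14; no expert nets 21. poorly-documented prefers no expert.
Neither type deviates, so the separating profile is an equilibrium.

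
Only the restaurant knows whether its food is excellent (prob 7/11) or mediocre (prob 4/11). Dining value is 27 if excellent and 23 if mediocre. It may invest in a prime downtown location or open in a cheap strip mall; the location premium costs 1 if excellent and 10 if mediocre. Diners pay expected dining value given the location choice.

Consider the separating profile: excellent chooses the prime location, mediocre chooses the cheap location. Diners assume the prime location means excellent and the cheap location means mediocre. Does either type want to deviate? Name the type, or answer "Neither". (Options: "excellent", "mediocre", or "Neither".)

Neither

The prime location pays 27; the cheap location pays 23.
excellent: assigned the prime location, nets 27 − 1 = 26; deviating to the cheap location nets 23.
mediocre: assigned the cheap location, nets 23; deviating to the prime location nets 27 − 10 = 17.
Both types strictly prefer their assigned action; no profitable deviation.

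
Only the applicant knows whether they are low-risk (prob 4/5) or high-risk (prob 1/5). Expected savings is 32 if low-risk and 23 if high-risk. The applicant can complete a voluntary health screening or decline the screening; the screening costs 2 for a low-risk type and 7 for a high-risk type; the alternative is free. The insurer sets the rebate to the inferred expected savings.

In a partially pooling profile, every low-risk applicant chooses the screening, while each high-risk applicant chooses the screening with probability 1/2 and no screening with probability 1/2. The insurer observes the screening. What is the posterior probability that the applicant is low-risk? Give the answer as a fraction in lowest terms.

P(the screening) = (4/5)·1 + (1/5)·(1/2) = 9/10.
By Bayes' rule, P(low-risk | the screening) = (4/5) / (9/10) = 8/9.

8/9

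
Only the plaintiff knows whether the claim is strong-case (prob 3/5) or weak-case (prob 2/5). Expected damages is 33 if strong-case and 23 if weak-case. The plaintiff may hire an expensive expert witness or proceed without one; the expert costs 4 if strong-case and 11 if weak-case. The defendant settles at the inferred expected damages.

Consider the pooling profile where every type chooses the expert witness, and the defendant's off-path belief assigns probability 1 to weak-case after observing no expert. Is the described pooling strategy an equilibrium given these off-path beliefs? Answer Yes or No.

On path, the defendant holds the prior and pays 3/5·33 + 2/5·23 = 29. Off path (no expert), believing weak-case, it pays 23.
strong-case: the expert witness nets 29 − 4 = 25; no expert nets 23. strong-case stays.
weak-case: the expert witness nets 29 − 11 = 18; no expert nets 23. weak-case would deviate.
A type deviates, so pooling fails.

No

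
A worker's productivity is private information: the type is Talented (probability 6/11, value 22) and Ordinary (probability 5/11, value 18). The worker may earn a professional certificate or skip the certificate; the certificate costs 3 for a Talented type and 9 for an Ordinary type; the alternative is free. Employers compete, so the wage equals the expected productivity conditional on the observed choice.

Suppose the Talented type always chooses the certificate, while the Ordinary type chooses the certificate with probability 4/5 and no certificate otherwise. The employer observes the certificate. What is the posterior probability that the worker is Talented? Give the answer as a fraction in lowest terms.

P(the certificate) = (6/11)·1 + (5/11)·(4/5) = 10/11.
By Bayes' rule, P(Talented | the certificate) = (6/11) / (10/11) = 3/5.

3/5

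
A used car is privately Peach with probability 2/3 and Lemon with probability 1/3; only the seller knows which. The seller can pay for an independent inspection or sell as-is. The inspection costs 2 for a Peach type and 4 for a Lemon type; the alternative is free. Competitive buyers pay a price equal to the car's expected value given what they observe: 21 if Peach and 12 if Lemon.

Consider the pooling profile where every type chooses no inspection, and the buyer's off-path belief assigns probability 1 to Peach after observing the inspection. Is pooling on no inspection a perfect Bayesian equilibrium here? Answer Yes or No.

On path, the buyer holds the prior and pays 2/3·21 + 1/3·12 = 18. Off path (the inspection), believing Peach, it pays 21.
Peach: no inspection nets 18; the inspection nets 21 − 2 = 19. Peach would deviate.
Lemon: no inspection nets 18; the inspection nets 21 − 4 = 17. Lemon stays.
A type deviates, so pooling fails.

No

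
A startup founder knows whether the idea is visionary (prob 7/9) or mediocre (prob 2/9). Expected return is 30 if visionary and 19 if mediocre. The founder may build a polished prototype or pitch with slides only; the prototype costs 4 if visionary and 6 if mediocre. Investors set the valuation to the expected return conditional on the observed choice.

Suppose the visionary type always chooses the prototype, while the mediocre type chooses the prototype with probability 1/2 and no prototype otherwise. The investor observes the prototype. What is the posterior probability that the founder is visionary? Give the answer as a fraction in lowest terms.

7/8

P(the prototype) = (7/9)·1 + (2/9)·(1/2) = 8/9.
By Bayes' rule, P(visionary | the prototype) = (7/9) / (8/9) = 7/8.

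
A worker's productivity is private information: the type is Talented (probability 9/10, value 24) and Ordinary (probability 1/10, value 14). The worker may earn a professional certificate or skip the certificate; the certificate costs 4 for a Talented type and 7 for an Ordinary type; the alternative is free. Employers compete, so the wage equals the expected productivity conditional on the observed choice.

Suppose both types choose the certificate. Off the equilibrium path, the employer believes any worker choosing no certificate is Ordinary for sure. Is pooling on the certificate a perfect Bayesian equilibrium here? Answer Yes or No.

Yes

On path, the employer holds the prior and pays 9/10·24 + 1/10·14 = 23. Off path (no certificate), believing Ordinary, it pays 14.
Talented: the certificate nets 23 − 4 = 19; no certificate nets 14. Talented stays.
Ordinary: the certificate nets 23 − 7 = 16; no certificate nets 14. Ordinary stays.
No type deviates, so pooling is sustained.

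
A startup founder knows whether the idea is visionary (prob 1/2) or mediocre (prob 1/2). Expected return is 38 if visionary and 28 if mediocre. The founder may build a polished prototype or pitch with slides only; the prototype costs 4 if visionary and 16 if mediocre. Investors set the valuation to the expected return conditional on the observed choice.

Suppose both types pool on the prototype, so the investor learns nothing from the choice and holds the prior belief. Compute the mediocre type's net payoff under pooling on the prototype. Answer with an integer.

17

Pooled valuation = 1/2·38 + 1/2·28 = 33.
mediocre pays cost 16 for the prototype, so net payoff = 33 − 16 = 17.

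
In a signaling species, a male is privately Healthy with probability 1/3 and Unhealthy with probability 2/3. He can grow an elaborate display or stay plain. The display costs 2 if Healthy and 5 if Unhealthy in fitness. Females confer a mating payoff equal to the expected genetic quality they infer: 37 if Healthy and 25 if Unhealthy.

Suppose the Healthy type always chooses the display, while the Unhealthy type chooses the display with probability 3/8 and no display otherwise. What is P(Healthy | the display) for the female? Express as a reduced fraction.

P(the display) = (1/3)·1 + (2/3)·(3/8) = 7/12.
By Bayes' rule, P(Healthy | the display) = (1/3) / (7/12) = 4/7.

4/7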